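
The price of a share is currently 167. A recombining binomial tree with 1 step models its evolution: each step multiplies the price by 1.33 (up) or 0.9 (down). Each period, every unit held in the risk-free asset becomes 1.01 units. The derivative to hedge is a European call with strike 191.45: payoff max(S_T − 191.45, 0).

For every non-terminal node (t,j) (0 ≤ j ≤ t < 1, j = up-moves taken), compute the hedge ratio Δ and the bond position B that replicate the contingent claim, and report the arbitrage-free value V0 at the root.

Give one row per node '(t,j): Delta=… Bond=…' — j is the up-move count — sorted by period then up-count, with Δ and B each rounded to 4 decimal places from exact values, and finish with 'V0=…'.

(0,0): Delta=0.4270 Bond=-63.5367
V0=7.7656

Since d<R<u, set p* = (R−d)/(u−d) = 0.2558; price each node as the discounted p*-expectation of its children.
Terminal payoffs: V(1,0)=0.0000, V(1,1)=30.6600
(0,0): S=167.0000. Δ = (V_up−V_dn)/(S_up−S_dn) = (30.6600−0.0000)/(222.1100−150.3000) = 0.4270. V = [p*·30.6600 + (1−p*)·0.0000]/1.01 = 7.7656. B = V − Δ·S = -63.5367.
Check: Δ(0,0)·S0 + B(0,0) = 7.7656 = V0.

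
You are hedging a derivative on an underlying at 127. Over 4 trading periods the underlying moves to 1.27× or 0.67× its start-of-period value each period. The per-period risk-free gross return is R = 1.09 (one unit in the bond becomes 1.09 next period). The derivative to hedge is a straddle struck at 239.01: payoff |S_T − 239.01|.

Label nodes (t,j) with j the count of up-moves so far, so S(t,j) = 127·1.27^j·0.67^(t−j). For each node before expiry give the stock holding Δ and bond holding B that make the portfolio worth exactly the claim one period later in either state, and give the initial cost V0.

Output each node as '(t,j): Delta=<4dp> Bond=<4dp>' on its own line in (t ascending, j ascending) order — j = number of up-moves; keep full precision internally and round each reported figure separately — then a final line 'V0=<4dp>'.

(0,0): Delta=-0.3648 Bond=119.7343
(1,0): Delta=-1.0000 Bond=184.5596
(1,1): Delta=-0.2212 Bond=107.3464
(2,0): Delta=-1.0000 Bond=201.1699
(2,1): Delta=-1.0000 Bond=201.1699
(2,2): Delta=-0.0451 Bond=80.9380
(3,0): Delta=-1.0000 Bond=219.2752
(3,1): Delta=-1.0000 Bond=219.2752
(3,2): Delta=-1.0000 Bond=219.2752
(3,3): Delta=0.1708 Bond=32.0570
V0=73.4047

Under the risk-neutral measure, an up-move has probability p* = (R−d)/(u−d) = 0.7000 and values discount at R = 1.09.
Terminal payoffs: V(4,0)=213.4181, V(4,1)=190.4999, V(4,2)=147.0581, V(4,3)=64.7131, V(4,4)=91.3737
(3,0): S=38.1969. Δ = (V_up−V_dn)/(S_up−S_dn) = (190.4999−213.4181)/(48.5101−25.5919) = -1.0000. V = [p*·190.4999 + (1−p*)·213.4181]/1.09 = 181.0783. B = V − Δ·S = 219.2752.
(3,1): S=72.4031. Δ = (V_up−V_dn)/(S_up−S_dn) = (147.0581−190.4999)/(91.9519−48.5101) = -1.0000. V = [p*·147.0581 + (1−p*)·190.4999]/1.09 = 146.8721. B = V − Δ·S = 219.2752.
(3,2): S=137.2417. Δ = (V_up−V_dn)/(S_up−S_dn) = (64.7131−147.0581)/(174.2969−91.9519) = -1.0000. V = [p*·64.7131 + (1−p*)·147.0581]/1.09 = 82.0336. B = V − Δ·S = 219.2752.
(3,3): S=260.1446. Δ = (V_up−V_dn)/(S_up−S_dn) = (91.3737−64.7131)/(330.3837−174.2969) = 0.1708. V = [p*·91.3737 + (1−p*)·64.7131]/1.09 = 76.4913. B = V − Δ·S = 32.0570.
(2,0): S=57.0103. Δ = (V_up−V_dn)/(S_up−S_dn) = (146.8721−181.0783)/(72.4031−38.1969) = -1.0000. V = [p*·146.8721 + (1−p*)·181.0783]/1.09 = 144.1596. B = V − Δ·S = 201.1699.
(2,1): S=108.0643. Δ = (V_up−V_dn)/(S_up−S_dn) = (82.0336−146.8721)/(137.2417−72.4031) = -1.0000. V = [p*·82.0336 + (1−p*)·146.8721]/1.09 = 93.1056. B = V − Δ·S = 201.1699.
(2,2): S=204.8383. Δ = (V_up−V_dn)/(S_up−S_dn) = (76.4913−82.0336)/(260.1446−137.2417) = -0.0451. V = [p*·76.4913 + (1−p*)·82.0336]/1.09 = 71.7009. B = V − Δ·S = 80.9380.
(1,0): S=85.0900. Δ = (V_up−V_dn)/(S_up−S_dn) = (93.1056−144.1596)/(108.0643−57.0103) = -1.0000. V = [p*·93.1056 + (1−p*)·144.1596]/1.09 = 99.4696. B = V − Δ·S = 184.5596.
(1,1): S=161.2900. Δ = (V_up−V_dn)/(S_up−S_dn) = (71.7009−93.1056)/(204.8383−108.0643) = -0.2212. V = [p*·71.7009 + (1−p*)·93.1056]/1.09 = 71.6719. B = V − Δ·S = 107.3464.
(0,0): S=127.0000. Δ = (V_up−V_dn)/(S_up−S_dn) = (71.6719−99.4696)/(161.2900−85.0900) = -0.3648. V = [p*·71.6719 + (1−p*)·99.4696]/1.09 = 73.4047. B = V − Δ·S = 119.7343.
Self-financing check: at every node Δ·S+B equals the discounted successor values.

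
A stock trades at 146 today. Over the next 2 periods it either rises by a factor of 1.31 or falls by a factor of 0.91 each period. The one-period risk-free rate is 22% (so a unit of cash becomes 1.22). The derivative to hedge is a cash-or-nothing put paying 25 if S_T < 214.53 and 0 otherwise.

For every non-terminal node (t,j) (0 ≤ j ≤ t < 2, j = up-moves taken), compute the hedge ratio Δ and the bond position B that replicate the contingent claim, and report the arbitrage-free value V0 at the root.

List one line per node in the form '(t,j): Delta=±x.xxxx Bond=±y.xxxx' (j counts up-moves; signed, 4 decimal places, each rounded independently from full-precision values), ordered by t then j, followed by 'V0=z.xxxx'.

(0,0): Delta=-0.2719 Bond=46.4110
(1,0): Delta=0.0000 Bond=20.4918
(1,1): Delta=-0.3268 Bond=67.1107
V0=6.7081

Risk-neutral probability p* = (R−d)/(u−d) = (1.22−0.91)/(1.31−0.91) = 0.7750.
Terminal payoffs: V(2,0)=25.0000, V(2,1)=25.0000, V(2,2)=0.0000
Node (1,0) S=132.8600: V=(p*·25.0000+(1−p*)·25.0000)/1.22=20.4918; Δ=(25.0000−25.0000)/(174.0466−120.9026)=0.0000; B=V−Δ·S=20.4918
Node (1,1) S=191.2600: V=(p*·0.0000+(1−p*)·25.0000)/1.22=4.6107; Δ=(0.0000−25.0000)/(250.5506−174.0466)=-0.3268; B=V−Δ·S=67.1107
Node (0,0) S=146.0000: V=(p*·4.6107+(1−p*)·20.4918)/1.22=6.7081; Δ=(4.6107−20.4918)/(191.2600−132.8600)=-0.2719; B=V−Δ·S=46.4110
Self-financing check: at every node Δ·S+B equals the discounted successor values.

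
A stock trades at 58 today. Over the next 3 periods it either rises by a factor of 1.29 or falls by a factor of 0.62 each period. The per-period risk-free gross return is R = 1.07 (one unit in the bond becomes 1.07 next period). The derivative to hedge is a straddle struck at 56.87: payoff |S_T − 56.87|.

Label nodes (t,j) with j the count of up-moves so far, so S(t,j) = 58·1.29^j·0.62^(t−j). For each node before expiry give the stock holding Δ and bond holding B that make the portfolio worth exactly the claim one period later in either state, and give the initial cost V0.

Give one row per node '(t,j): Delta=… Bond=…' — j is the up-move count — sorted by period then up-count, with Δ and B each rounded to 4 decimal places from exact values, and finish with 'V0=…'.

(0,0): Delta=0.3703 Bond=2.5601
(1,0): Delta=-0.8452 Bond=46.4468
(1,1): Delta=0.6558 Bond=-18.6288
(2,0): Delta=-1.0000 Bond=53.1495
(2,1): Delta=-0.8088 Bond=48.0106
(2,2): Delta=1.0000 Bond=-53.1495
V0=24.0349

Risk-neutral probability p* = (R−d)/(u−d) = (1.07−0.62)/(1.29−0.62) = 0.6716.
At expiry t=3: V(3,0)=43.0470, V(3,1)=28.1092, V(3,2)=2.9710, V(3,3)=67.6380
  t=2,j=0: stock 22.2952 → up 28.7608 (V=28.1092), down 13.8230 (V=43.0470). Price 30.8543; hedge Δ=-1.0000, bond B=53.1495.
  t=2,j=1: stock 46.3884 → up 59.8410 (V=2.9710), down 28.7608 (V=28.1092). Price 10.4910; hedge Δ=-0.8088, bond B=48.0106.
  t=2,j=2: stock 96.5178 → up 124.5080 (V=67.6380), down 59.8410 (V=2.9710). Price 43.3683; hedge Δ=1.0000, bond B=-53.1495.
  t=1,j=0: stock 35.9600 → up 46.3884 (V=10.4910), down 22.2952 (V=30.8543). Price 16.0537; hedge Δ=-0.8452, bond B=46.4468.
  t=1,j=1: stock 74.8200 → up 96.5178 (V=43.3683), down 46.3884 (V=10.4910). Price 30.4418; hedge Δ=0.6558, bond B=-18.6288.
  t=0,j=0: stock 58.0000 → up 74.8200 (V=30.4418), down 35.9600 (V=16.0537). Price 24.0349; hedge Δ=0.3703, bond B=2.5601.
The time-0 hedge costs 24.0349, which is the no-arbitrage price.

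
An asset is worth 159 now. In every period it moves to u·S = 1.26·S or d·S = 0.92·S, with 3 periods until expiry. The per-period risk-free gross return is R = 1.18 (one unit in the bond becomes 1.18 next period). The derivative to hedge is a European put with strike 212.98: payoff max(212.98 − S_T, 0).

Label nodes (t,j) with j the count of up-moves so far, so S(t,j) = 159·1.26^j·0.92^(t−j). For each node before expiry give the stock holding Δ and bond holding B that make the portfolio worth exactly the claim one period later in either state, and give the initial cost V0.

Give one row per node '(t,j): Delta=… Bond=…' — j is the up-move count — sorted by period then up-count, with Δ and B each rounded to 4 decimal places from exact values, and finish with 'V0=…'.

(0,0): Delta=-0.2412 Bond=42.4131
(1,0): Delta=-0.7491 Bond=124.3459
(1,1): Delta=-0.1271 Bond=27.1863
(2,0): Delta=-1.0000 Bond=180.4915
(2,1): Delta=-0.6928 Bond=136.3395
(2,2): Delta=0.0000 Bond=0.0000
V0=4.0628

Under the risk-neutral measure, an up-move has probability p* = (R−d)/(u−d) = 0.7647 and values discount at R = 1.18.
Terminal payoffs: V(3,0)=89.1686, V(3,1)=43.4122, V(3,2)=0.0000, V(3,3)=0.0000
  t=2,j=0: stock 134.5776 → up 169.5678 (V=43.4122), down 123.8114 (V=89.1686). Price 45.9139; hedge Δ=-1.0000, bond B=180.4915.
  t=2,j=1: stock 184.3128 → up 232.2341 (V=0.0000), down 169.5678 (V=43.4122). Price 8.6565; hedge Δ=-0.6928, bond B=136.3395.
  t=2,j=2: stock 252.4284 → up 318.0598 (V=0.0000), down 232.2341 (V=0.0000). Price 0.0000; hedge Δ=0.0000, bond B=0.0000.
  t=1,j=0: stock 146.2800 → up 184.3128 (V=8.6565), down 134.5776 (V=45.9139). Price 14.7652; hedge Δ=-0.7491, bond B=124.3459.
  t=1,j=1: stock 200.3400 → up 252.4284 (V=0.0000), down 184.3128 (V=8.6565). Price 1.7261; hedge Δ=-0.1271, bond B=27.1863.
  t=0,j=0: stock 159.0000 → up 200.3400 (V=1.7261), down 146.2800 (V=14.7652). Price 4.0628; hedge Δ=-0.2412, bond B=42.4131.
Root portfolio cost Δ·159+B reproduces V0=4.0628.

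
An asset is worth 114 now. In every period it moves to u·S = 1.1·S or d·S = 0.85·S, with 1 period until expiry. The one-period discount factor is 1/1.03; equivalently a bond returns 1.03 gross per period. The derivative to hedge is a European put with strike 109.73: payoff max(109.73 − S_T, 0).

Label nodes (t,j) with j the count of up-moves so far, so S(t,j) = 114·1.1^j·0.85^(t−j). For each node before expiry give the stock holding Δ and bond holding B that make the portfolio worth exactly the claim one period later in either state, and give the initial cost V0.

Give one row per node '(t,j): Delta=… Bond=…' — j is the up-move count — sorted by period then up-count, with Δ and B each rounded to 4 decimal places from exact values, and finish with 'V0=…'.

(0,0): Delta=-0.4502 Bond=54.8078
V0=3.4878

Under the risk-neutral measure, an up-move has probability p* = (R−d)/(u−d) = 0.7200 and values discount at R = 1.03.
Payoff layer (t=1): V(1,0)=12.8300, V(1,1)=0.0000
(0,0): S=114.0000. Δ = (V_up−V_dn)/(S_up−S_dn) = (0.0000−12.8300)/(125.4000−96.9000) = -0.4502. V = [p*·0.0000 + (1−p*)·12.8300]/1.03 = 3.4878. B = V − Δ·S = 54.8078.
Self-financing check: at every node Δ·S+B equals the discounted successor values.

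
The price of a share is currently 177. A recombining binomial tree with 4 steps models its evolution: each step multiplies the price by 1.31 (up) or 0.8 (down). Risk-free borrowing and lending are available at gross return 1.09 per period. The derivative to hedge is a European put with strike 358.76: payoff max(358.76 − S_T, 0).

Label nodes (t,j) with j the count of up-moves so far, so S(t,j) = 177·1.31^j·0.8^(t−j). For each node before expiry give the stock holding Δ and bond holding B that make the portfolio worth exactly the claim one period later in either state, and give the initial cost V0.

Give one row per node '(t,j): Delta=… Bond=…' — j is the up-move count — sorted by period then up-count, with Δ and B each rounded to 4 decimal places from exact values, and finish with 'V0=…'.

(0,0): Delta=-0.7444 Bond=220.9527
(1,0): Delta=-1.0000 Bond=277.0285
(1,1): Delta=-0.6260 Bond=213.3838
(2,0): Delta=-1.0000 Bond=301.9611
(2,1): Delta=-1.0000 Bond=301.9611
(2,2): Delta=-0.4528 Bond=179.9608
(3,0): Delta=-1.0000 Bond=329.1376
(3,1): Delta=-1.0000 Bond=329.1376
(3,2): Delta=-1.0000 Bond=329.1376
(3,3): Delta=-0.1992 Bond=95.2756
V0=89.1903

No-arbitrage ⇒ martingale measure with p* = (R−d)/(u−d) = 0.5686.
Terminal values V(4,·): V(4,0)=286.2608, V(4,1)=240.0426, V(4,2)=164.3602, V(4,3)=40.4303, V(4,4)=0.0000
  t=3,j=0: stock 90.6240 → up 118.7174 (V=240.0426), down 72.4992 (V=286.2608). Price 238.5136; hedge Δ=-1.0000, bond B=329.1376.
  t=3,j=1: stock 148.3968 → up 194.3998 (V=164.3602), down 118.7174 (V=240.0426). Price 180.7408; hedge Δ=-1.0000, bond B=329.1376.
  t=3,j=2: stock 242.9998 → up 318.3297 (V=40.4303), down 194.3998 (V=164.3602). Price 86.1379; hedge Δ=-1.0000, bond B=329.1376.
  t=3,j=3: stock 397.9121 → up 521.2649 (V=0.0000), down 318.3297 (V=40.4303). Price 16.0005; hedge Δ=-0.1992, bond B=95.2756.
  t=2,j=0: stock 113.2800 → up 148.3968 (V=180.7408), down 90.6240 (V=238.5136). Price 188.6811; hedge Δ=-1.0000, bond B=301.9611.
  t=2,j=1: stock 185.4960 → up 242.9998 (V=86.1379), down 148.3968 (V=180.7408). Price 116.4651; hedge Δ=-1.0000, bond B=301.9611.
  t=2,j=2: stock 303.7497 → up 397.9121 (V=16.0005), down 242.9998 (V=86.1379). Price 42.4365; hedge Δ=-0.4528, bond B=179.9608.
  t=1,j=0: stock 141.6000 → up 185.4960 (V=116.4651), down 113.2800 (V=188.6811). Price 135.4285; hedge Δ=-1.0000, bond B=277.0285.
  t=1,j=1: stock 231.8700 → up 303.7497 (V=42.4365), down 185.4960 (V=116.4651). Price 68.2298; hedge Δ=-0.6260, bond B=213.3838.
  t=0,j=0: stock 177.0000 → up 231.8700 (V=68.2298), down 141.6000 (V=135.4285). Price 89.1903; hedge Δ=-0.7444, bond B=220.9527.
Self-financing check: at every node Δ·S+B equals the discounted successor values.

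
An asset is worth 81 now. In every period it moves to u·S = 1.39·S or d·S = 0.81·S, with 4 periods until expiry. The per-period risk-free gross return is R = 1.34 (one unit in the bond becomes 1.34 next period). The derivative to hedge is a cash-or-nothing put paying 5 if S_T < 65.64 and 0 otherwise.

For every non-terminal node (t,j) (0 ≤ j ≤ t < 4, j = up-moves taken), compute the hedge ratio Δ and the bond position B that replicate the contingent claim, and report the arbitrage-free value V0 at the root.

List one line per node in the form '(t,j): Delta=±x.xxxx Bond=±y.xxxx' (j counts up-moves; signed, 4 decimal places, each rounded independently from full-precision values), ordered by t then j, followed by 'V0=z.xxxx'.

(0,0): Delta=-0.0009 Bond=0.0767
(1,0): Delta=-0.0115 Bond=0.8001
(1,1): Delta=-0.0003 Bond=0.0370
(2,0): Delta=-0.1106 Bond=6.3382
(2,1): Delta=-0.0061 Bond=0.5753
(2,2): Delta=0.0000 Bond=0.0000
(3,0): Delta=0.0000 Bond=3.7313
(3,1): Delta=-0.1167 Bond=8.9424
(3,2): Delta=0.0000 Bond=0.0000
(3,3): Delta=0.0000 Bond=0.0000
V0=0.0037

Risk-neutral probability p* = (R−d)/(u−d) = (1.34−0.81)/(1.39−0.81) = 0.9138.
At expiry t=4: V(4,0)=5.0000, V(4,1)=5.0000, V(4,2)=0.0000, V(4,3)=0.0000, V(4,4)=0.0000
(3,0): S=43.0467. Δ = (V_up−V_dn)/(S_up−S_dn) = (5.0000−5.0000)/(59.8349−34.8678) = 0.0000. V = [p*·5.0000 + (1−p*)·5.0000]/1.34 = 3.7313. B = V − Δ·S = 3.7313.
(3,1): S=73.8703. Δ = (V_up−V_dn)/(S_up−S_dn) = (0.0000−5.0000)/(102.6797−59.8349) = -0.1167. V = [p*·0.0000 + (1−p*)·5.0000]/1.34 = 0.3217. B = V − Δ·S = 8.9424.
(3,2): S=126.7651. Δ = (V_up−V_dn)/(S_up−S_dn) = (0.0000−0.0000)/(176.2035−102.6797) = 0.0000. V = [p*·0.0000 + (1−p*)·0.0000]/1.34 = 0.0000. B = V − Δ·S = 0.0000.
(3,3): S=217.5351. Δ = (V_up−V_dn)/(S_up−S_dn) = (0.0000−0.0000)/(302.3738−176.2035) = 0.0000. V = [p*·0.0000 + (1−p*)·0.0000]/1.34 = 0.0000. B = V − Δ·S = 0.0000.
(2,0): S=53.1441. Δ = (V_up−V_dn)/(S_up−S_dn) = (0.3217−3.7313)/(73.8703−43.0467) = -0.1106. V = [p*·0.3217 + (1−p*)·3.7313]/1.34 = 0.4594. B = V − Δ·S = 6.3382.
(2,1): S=91.1979. Δ = (V_up−V_dn)/(S_up−S_dn) = (0.0000−0.3217)/(126.7651−73.8703) = -0.0061. V = [p*·0.0000 + (1−p*)·0.3217]/1.34 = 0.0207. B = V − Δ·S = 0.5753.
(2,2): S=156.5001. Δ = (V_up−V_dn)/(S_up−S_dn) = (0.0000−0.0000)/(217.5351−126.7651) = 0.0000. V = [p*·0.0000 + (1−p*)·0.0000]/1.34 = 0.0000. B = V − Δ·S = 0.0000.
(1,0): S=65.6100. Δ = (V_up−V_dn)/(S_up−S_dn) = (0.0207−0.4594)/(91.1979−53.1441) = -0.0115. V = [p*·0.0207 + (1−p*)·0.4594]/1.34 = 0.0437. B = V − Δ·S = 0.8001.
(1,1): S=112.5900. Δ = (V_up−V_dn)/(S_up−S_dn) = (0.0000−0.0207)/(156.5001−91.1979) = -0.0003. V = [p*·0.0000 + (1−p*)·0.0207]/1.34 = 0.0013. B = V − Δ·S = 0.0370.
(0,0): S=81.0000. Δ = (V_up−V_dn)/(S_up−S_dn) = (0.0013−0.0437)/(112.5900−65.6100) = -0.0009. V = [p*·0.0013 + (1−p*)·0.0437]/1.34 = 0.0037. B = V − Δ·S = 0.0767.
Check: Δ(0,0)·S0 + B(0,0) = 0.0037 = V0.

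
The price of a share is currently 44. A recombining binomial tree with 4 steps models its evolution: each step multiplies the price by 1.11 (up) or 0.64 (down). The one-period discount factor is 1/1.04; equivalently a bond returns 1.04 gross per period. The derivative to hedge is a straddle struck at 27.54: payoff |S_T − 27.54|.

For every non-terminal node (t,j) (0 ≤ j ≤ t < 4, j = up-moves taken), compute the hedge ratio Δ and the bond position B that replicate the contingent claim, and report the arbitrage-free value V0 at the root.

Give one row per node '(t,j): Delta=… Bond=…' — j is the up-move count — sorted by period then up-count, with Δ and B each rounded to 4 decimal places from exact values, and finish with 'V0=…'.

(0,0): Delta=0.8042 Bond=-13.7487
(1,0): Delta=0.1104 Bond=5.2413
(1,1): Delta=0.8743 Bond=-17.7181
(2,0): Delta=-1.0000 Bond=25.4623
(2,1): Delta=0.2224 Bond=1.9490
(2,2): Delta=0.9400 Bond=-21.9926
(3,0): Delta=-1.0000 Bond=26.4808
(3,1): Delta=-1.0000 Bond=26.4808
(3,2): Delta=0.3457 Bond=-2.2524
(3,3): Delta=1.0000 Bond=-26.4808
V0=21.6382

Since d<R<u, set p* = (R−d)/(u−d) = 0.8511; price each node as the discounted p*-expectation of its children.
Terminal values V(4,·): V(4,0)=20.1580, V(4,1)=14.7369, V(4,2)=5.3346, V(4,3)=10.9725, V(4,4)=39.2551
Node (3,0) S=11.5343: V=(p*·14.7369+(1−p*)·20.1580)/1.04=14.9464; Δ=(14.7369−20.1580)/(12.8031−7.3820)=-1.0000; B=V−Δ·S=26.4808
Node (3,1) S=20.0049: V=(p*·5.3346+(1−p*)·14.7369)/1.04=6.4759; Δ=(5.3346−14.7369)/(22.2054−12.8031)=-1.0000; B=V−Δ·S=26.4808
Node (3,2) S=34.6959: V=(p*·10.9725+(1−p*)·5.3346)/1.04=9.7431; Δ=(10.9725−5.3346)/(38.5125−22.2054)=0.3457; B=V−Δ·S=-2.2524
Node (3,3) S=60.1758: V=(p*·39.2551+(1−p*)·10.9725)/1.04=33.6950; Δ=(39.2551−10.9725)/(66.7951−38.5125)=1.0000; B=V−Δ·S=-26.4808
Node (2,0) S=18.0224: V=(p*·6.4759+(1−p*)·14.9464)/1.04=7.4399; Δ=(6.4759−14.9464)/(20.0049−11.5343)=-1.0000; B=V−Δ·S=25.4623
Node (2,1) S=31.2576: V=(p*·9.7431+(1−p*)·6.4759)/1.04=8.9005; Δ=(9.7431−6.4759)/(34.6959−20.0049)=0.2224; B=V−Δ·S=1.9490
Node (2,2) S=54.2124: V=(p*·33.6950+(1−p*)·9.7431)/1.04=28.9689; Δ=(33.6950−9.7431)/(60.1758−34.6959)=0.9400; B=V−Δ·S=-21.9926
Node (1,0) S=28.1600: V=(p*·8.9005+(1−p*)·7.4399)/1.04=8.3490; Δ=(8.9005−7.4399)/(31.2576−18.0224)=0.1104; B=V−Δ·S=5.2413
Node (1,1) S=48.8400: V=(p*·28.9689+(1−p*)·8.9005)/1.04=24.9808; Δ=(28.9689−8.9005)/(54.2124−31.2576)=0.8743; B=V−Δ·S=-17.7181
Node (0,0) S=44.0000: V=(p*·24.9808+(1−p*)·8.3490)/1.04=21.6382; Δ=(24.9808−8.3490)/(48.8400−28.1600)=0.8042; B=V−Δ·S=-13.7487
Each (Δ,B) replicates both successor values, so the strategy is self-financing and V0 is arbitrage-free.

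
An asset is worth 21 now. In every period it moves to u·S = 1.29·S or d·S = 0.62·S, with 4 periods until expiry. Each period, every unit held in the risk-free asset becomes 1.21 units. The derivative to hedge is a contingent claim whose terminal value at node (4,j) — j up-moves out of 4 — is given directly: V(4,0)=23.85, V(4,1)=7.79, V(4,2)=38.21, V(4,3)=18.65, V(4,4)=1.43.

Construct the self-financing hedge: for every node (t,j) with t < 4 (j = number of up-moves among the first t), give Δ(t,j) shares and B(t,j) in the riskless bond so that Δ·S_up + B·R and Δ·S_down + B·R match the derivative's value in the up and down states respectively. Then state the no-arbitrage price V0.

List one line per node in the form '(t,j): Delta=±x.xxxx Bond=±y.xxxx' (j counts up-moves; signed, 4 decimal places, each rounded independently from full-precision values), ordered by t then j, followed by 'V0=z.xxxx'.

Risk-neutral probability p* = (R−d)/(u−d) = (1.21−0.62)/(1.29−0.62) = 0.8806.
At expiry t=4: V(4,0)=23.8500, V(4,1)=7.7900, V(4,2)=38.2100, V(4,3)=18.6500, V(4,4)=1.4300
  t=3,j=0: stock 5.0049 → up 6.4563 (V=7.7900), down 3.1030 (V=23.8500). Price 8.0228; hedge Δ=-4.7893, bond B=31.9930.
  t=3,j=1: stock 10.4134 → up 13.4333 (V=38.2100), down 6.4563 (V=7.7900). Price 28.5767; hedge Δ=4.3601, bond B=-16.8263.
  t=3,j=2: stock 21.6666 → up 27.9499 (V=18.6500), down 13.4333 (V=38.2100). Price 17.3434; hedge Δ=-1.3474, bond B=46.5374.
  t=3,j=3: stock 45.0805 → up 58.1538 (V=1.4300), down 27.9499 (V=18.6500). Price 2.8811; hedge Δ=-0.5701, bond B=28.5826.
  t=2,j=0: stock 8.0724 → up 10.4134 (V=28.5767), down 5.0049 (V=8.0228). Price 21.5888; hedge Δ=3.8003, bond B=-9.0886.
  t=2,j=1: stock 16.7958 → up 21.6666 (V=17.3434), down 10.4134 (V=28.5767). Price 15.4419; hedge Δ=-0.9982, bond B=32.2079.
  t=2,j=2: stock 34.9461 → up 45.0805 (V=2.8811), down 21.6666 (V=17.3434). Price 3.8082; hedge Δ=-0.6177, bond B=25.3938.
  t=1,j=0: stock 13.0200 → up 16.7958 (V=15.4419), down 8.0724 (V=21.5888). Price 13.3685; hedge Δ=-0.7046, bond B=22.5430.
  t=1,j=1: stock 27.0900 → up 34.9461 (V=3.8082), down 16.7958 (V=15.4419). Price 4.2953; hedge Δ=-0.6410, bond B=21.6590.
  t=0,j=0: stock 21.0000 → up 27.0900 (V=4.2953), down 13.0200 (V=13.3685). Price 4.4452; hedge Δ=-0.6449, bond B=17.9872.
Check: Δ(0,0)·S0 + B(0,0) = 4.4452 = V0.

(0,0): Delta=-0.6449 Bond=17.9872
(1,0): Delta=-0.7046 Bond=22.5430
(1,1): Delta=-0.6410 Bond=21.6590
(2,0): Delta=3.8003 Bond=-9.0886
(2,1): Delta=-0.9982 Bond=32.2079
(2,2): Delta=-0.6177 Bond=25.3938
(3,0): Delta=-4.7893 Bond=31.9930
(3,1): Delta=4.3601 Bond=-16.8263
(3,2): Delta=-1.3474 Bond=46.5374
(3,3): Delta=-0.5701 Bond=28.5826
V0=4.4452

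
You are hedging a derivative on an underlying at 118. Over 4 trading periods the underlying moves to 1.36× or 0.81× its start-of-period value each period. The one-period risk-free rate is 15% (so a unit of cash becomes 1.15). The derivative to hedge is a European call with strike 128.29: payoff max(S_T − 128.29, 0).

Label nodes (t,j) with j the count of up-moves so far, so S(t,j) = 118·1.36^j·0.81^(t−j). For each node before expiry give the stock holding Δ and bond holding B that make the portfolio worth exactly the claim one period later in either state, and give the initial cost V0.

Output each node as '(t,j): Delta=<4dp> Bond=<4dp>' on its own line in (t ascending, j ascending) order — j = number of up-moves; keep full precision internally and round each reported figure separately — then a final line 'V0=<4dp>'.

(0,0): Delta=0.8628 Bond=-52.8293
(1,0): Delta=0.6357 Bond=-39.0490
(1,1): Delta=0.9463 Bond=-74.1596
(2,0): Delta=0.1882 Bond=-10.2611
(2,1): Delta=0.8003 Bond=-66.3049
(2,2): Delta=1.0000 Bond=-97.0057
(3,0): Delta=0.0000 Bond=0.0000
(3,1): Delta=0.2574 Bond=-19.0887
(3,2): Delta=1.0000 Bond=-111.5565
(3,3): Delta=1.0000 Bond=-111.5565
V0=48.9758

Under the risk-neutral measure, an up-move has probability p* = (R−d)/(u−d) = 0.6182 and values discount at R = 1.15.
Terminal payoffs: V(4,0)=0.0000, V(4,1)=0.0000, V(4,2)=14.9057, V(4,3)=112.1373, V(4,4)=275.3904
Node (3,0) S=62.7100: V=(p*·0.0000+(1−p*)·0.0000)/1.15=0.0000; Δ=(0.0000−0.0000)/(85.2857−50.7951)=0.0000; B=V−Δ·S=0.0000
Node (3,1) S=105.2909: V=(p*·14.9057+(1−p*)·0.0000)/1.15=8.0125; Δ=(14.9057−0.0000)/(143.1957−85.2857)=0.2574; B=V−Δ·S=-19.0887
Node (3,2) S=176.7848: V=(p*·112.1373+(1−p*)·14.9057)/1.15=65.2282; Δ=(112.1373−14.9057)/(240.4273−143.1957)=1.0000; B=V−Δ·S=-111.5565
Node (3,3) S=296.8238: V=(p*·275.3904+(1−p*)·112.1373)/1.15=185.2673; Δ=(275.3904−112.1373)/(403.6804−240.4273)=1.0000; B=V−Δ·S=-111.5565
Node (2,0) S=77.4198: V=(p*·8.0125+(1−p*)·0.0000)/1.15=4.3071; Δ=(8.0125−0.0000)/(105.2909−62.7100)=0.1882; B=V−Δ·S=-10.2611
Node (2,1) S=129.9888: V=(p*·65.2282+(1−p*)·8.0125)/1.15=37.7237; Δ=(65.2282−8.0125)/(176.7848−105.2909)=0.8003; B=V−Δ·S=-66.3049
Node (2,2) S=218.2528: V=(p*·185.2673+(1−p*)·65.2282)/1.15=121.2471; Δ=(185.2673−65.2282)/(296.8238−176.7848)=1.0000; B=V−Δ·S=-97.0057
Node (1,0) S=95.5800: V=(p*·37.7237+(1−p*)·4.3071)/1.15=21.7084; Δ=(37.7237−4.3071)/(129.9888−77.4198)=0.6357; B=V−Δ·S=-39.0490
Node (1,1) S=160.4800: V=(p*·121.2471+(1−p*)·37.7237)/1.15=77.7012; Δ=(121.2471−37.7237)/(218.2528−129.9888)=0.9463; B=V−Δ·S=-74.1596
Node (0,0) S=118.0000: V=(p*·77.7012+(1−p*)·21.7084)/1.15=48.9758; Δ=(77.7012−21.7084)/(160.4800−95.5800)=0.8628; B=V−Δ·S=-52.8293
Each (Δ,B) replicates both successor values, so the strategy is self-financing and V0 is arbitrage-free.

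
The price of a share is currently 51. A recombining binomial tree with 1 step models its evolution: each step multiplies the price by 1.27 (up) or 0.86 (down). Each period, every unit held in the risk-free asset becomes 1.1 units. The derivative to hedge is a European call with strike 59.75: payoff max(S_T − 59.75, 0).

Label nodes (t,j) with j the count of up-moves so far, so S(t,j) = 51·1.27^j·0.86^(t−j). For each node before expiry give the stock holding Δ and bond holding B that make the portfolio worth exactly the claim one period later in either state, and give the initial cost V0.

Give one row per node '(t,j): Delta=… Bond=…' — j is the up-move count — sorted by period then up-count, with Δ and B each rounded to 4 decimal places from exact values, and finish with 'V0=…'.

Risk-neutral probability p* = (R−d)/(u−d) = (1.1−0.86)/(1.27−0.86) = 0.5854.
Terminal values V(1,·): V(1,0)=0.0000, V(1,1)=5.0200
(0,0): S=51.0000. Δ = (V_up−V_dn)/(S_up−S_dn) = (5.0200−0.0000)/(64.7700−43.8600) = 0.2401. V = [p*·5.0200 + (1−p*)·0.0000]/1.1 = 2.6714. B = V − Δ·S = -9.5725.
Check: Δ(0,0)·S0 + B(0,0) = 2.6714 = V0.

(0,0): Delta=0.2401 Bond=-9.5725
V0=2.6714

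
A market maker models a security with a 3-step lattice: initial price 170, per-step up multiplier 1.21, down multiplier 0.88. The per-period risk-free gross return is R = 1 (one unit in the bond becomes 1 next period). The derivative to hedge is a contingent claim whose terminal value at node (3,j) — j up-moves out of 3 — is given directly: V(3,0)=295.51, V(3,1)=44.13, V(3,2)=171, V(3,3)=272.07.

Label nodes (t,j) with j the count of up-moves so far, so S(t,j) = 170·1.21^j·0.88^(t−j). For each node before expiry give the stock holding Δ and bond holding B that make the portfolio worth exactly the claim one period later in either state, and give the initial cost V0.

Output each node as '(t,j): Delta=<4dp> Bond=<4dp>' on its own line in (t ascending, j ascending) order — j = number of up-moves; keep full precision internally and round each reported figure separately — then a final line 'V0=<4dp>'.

(0,0): Delta=-0.5297 Bond=241.9506
(1,0): Delta=-2.3058 Bond=507.6579
(1,1): Delta=1.7308 Bond=-223.0373
(2,0): Delta=-5.7863 Bond=965.8567
(2,1): Delta=2.1239 Bond=-294.1900
(2,2): Delta=1.2305 Bond=-98.5200
V0=151.8985

No-arbitrage ⇒ martingale measure with p* = (R−d)/(u−d) = 0.3636.
Terminal payoffs: V(3,0)=295.5100, V(3,1)=44.1300, V(3,2)=171.0000, V(3,3)=272.0700
  t=2,j=0: stock 131.6480 → up 159.2941 (V=44.1300), down 115.8502 (V=295.5100). Price 204.0991; hedge Δ=-5.7863, bond B=965.8567.
  t=2,j=1: stock 181.0160 → up 219.0294 (V=171.0000), down 159.2941 (V=44.1300). Price 90.2645; hedge Δ=2.1239, bond B=-294.1900.
  t=2,j=2: stock 248.8970 → up 301.1654 (V=272.0700), down 219.0294 (V=171.0000). Price 207.7527; hedge Δ=1.2305, bond B=-98.5200.
  t=1,j=0: stock 149.6000 → up 181.0160 (V=90.2645), down 131.6480 (V=204.0991). Price 162.7047; hedge Δ=-2.3058, bond B=507.6579.
  t=1,j=1: stock 205.7000 → up 248.8970 (V=207.7527), down 181.0160 (V=90.2645). Price 132.9875; hedge Δ=1.7308, bond B=-223.0373.
  t=0,j=0: stock 170.0000 → up 205.7000 (V=132.9875), down 149.6000 (V=162.7047). Price 151.8985; hedge Δ=-0.5297, bond B=241.9506.
Root portfolio cost Δ·170+B reproduces V0=151.8985.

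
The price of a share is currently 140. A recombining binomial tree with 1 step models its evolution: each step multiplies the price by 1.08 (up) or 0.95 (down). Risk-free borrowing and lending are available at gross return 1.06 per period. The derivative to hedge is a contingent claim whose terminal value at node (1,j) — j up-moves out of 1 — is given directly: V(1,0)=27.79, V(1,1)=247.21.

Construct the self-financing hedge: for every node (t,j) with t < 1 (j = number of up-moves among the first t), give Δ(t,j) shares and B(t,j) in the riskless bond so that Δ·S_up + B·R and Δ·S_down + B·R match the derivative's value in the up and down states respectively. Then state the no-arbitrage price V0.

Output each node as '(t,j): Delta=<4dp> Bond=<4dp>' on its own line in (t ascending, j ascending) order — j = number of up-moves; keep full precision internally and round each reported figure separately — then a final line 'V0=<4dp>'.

No-arbitrage ⇒ martingale measure with p* = (R−d)/(u−d) = 0.8462.
At expiry t=1: V(1,0)=27.7900, V(1,1)=247.2100
  t=0,j=0: stock 140.0000 → up 151.2000 (V=247.2100), down 133.0000 (V=27.7900). Price 201.3708; hedge Δ=12.0560, bond B=-1486.4753.
Each (Δ,B) replicates both successor values, so the strategy is self-financing and V0 is arbitrage-free.

(0,0): Delta=12.0560 Bond=-1486.4753
V0=201.3708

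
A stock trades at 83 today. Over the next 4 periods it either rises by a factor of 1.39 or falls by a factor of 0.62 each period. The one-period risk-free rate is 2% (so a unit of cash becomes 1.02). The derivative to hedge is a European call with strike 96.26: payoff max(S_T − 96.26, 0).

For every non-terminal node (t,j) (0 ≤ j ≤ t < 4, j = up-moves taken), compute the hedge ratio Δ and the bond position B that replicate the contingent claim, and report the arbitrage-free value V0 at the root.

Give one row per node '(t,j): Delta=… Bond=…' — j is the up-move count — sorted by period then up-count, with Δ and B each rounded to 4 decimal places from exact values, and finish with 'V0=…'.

(0,0): Delta=0.5953 Bond=-24.6040
(1,0): Delta=0.2746 Bond=-8.5879
(1,1): Delta=0.7277 Bond=-40.3661
(2,0): Delta=0.0000 Bond=0.0000
(2,1): Delta=0.3878 Bond=-16.8624
(2,2): Delta=0.8679 Bond=-63.6611
(3,0): Delta=0.0000 Bond=0.0000
(3,1): Delta=0.0000 Bond=0.0000
(3,2): Delta=0.5478 Bond=-33.1093
(3,3): Delta=1.0000 Bond=-94.3725
V0=24.8100

Since d<R<u, set p* = (R−d)/(u−d) = 0.5195; price each node as the discounted p*-expectation of its children.
At expiry t=4: V(4,0)=0.0000, V(4,1)=0.0000, V(4,2)=0.0000, V(4,3)=41.9420, V(4,4)=213.5799
  t=3,j=0: stock 19.7812 → up 27.4959 (V=0.0000), down 12.2644 (V=0.0000). Price 0.0000; hedge Δ=0.0000, bond B=0.0000.
  t=3,j=1: stock 44.3482 → up 61.6440 (V=0.0000), down 27.4959 (V=0.0000). Price 0.0000; hedge Δ=0.0000, bond B=0.0000.
  t=3,j=2: stock 99.4259 → up 138.2020 (V=41.9420), down 61.6440 (V=0.0000). Price 21.3608; hedge Δ=0.5478, bond B=-33.1093.
  t=3,j=3: stock 222.9064 → up 309.8399 (V=213.5799), down 138.2020 (V=41.9420). Price 128.5338; hedge Δ=1.0000, bond B=-94.3725.
  t=2,j=0: stock 31.9052 → up 44.3482 (V=0.0000), down 19.7812 (V=0.0000). Price 0.0000; hedge Δ=0.0000, bond B=0.0000.
  t=2,j=1: stock 71.5294 → up 99.4259 (V=21.3608), down 44.3482 (V=0.0000). Price 10.8789; hedge Δ=0.3878, bond B=-16.8624.
  t=2,j=2: stock 160.3643 → up 222.9064 (V=128.5338), down 99.4259 (V=21.3608). Price 75.5246; hedge Δ=0.8679, bond B=-63.6611.
  t=1,j=0: stock 51.4600 → up 71.5294 (V=10.8789), down 31.9052 (V=0.0000). Price 5.5406; hedge Δ=0.2746, bond B=-8.5879.
  t=1,j=1: stock 115.3700 → up 160.3643 (V=75.5246), down 71.5294 (V=10.8789). Price 43.5893; hedge Δ=0.7277, bond B=-40.3661.
  t=0,j=0: stock 83.0000 → up 115.3700 (V=43.5893), down 51.4600 (V=5.5406). Price 24.8100; hedge Δ=0.5953, bond B=-24.6040.
Self-financing check: at every node Δ·S+B equals the discounted successor values.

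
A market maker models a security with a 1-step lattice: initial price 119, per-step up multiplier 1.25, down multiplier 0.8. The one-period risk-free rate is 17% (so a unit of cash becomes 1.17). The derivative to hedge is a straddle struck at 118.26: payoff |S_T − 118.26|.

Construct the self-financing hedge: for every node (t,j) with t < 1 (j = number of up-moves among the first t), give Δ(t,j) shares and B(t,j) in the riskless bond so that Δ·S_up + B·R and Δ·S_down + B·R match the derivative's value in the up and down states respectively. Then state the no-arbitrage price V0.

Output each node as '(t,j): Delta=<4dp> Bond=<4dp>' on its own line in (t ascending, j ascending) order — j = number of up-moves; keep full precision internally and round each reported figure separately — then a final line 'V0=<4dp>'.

The replicating-portfolio and risk-neutral prices coincide; use p* = (1.17−0.8)/(1.25−0.8) = 0.8222 for the latter.
Terminal values V(1,·): V(1,0)=23.0600, V(1,1)=30.4900
(0,0): S=119.0000. Δ = (V_up−V_dn)/(S_up−S_dn) = (30.4900−23.0600)/(148.7500−95.2000) = 0.1387. V = [p*·30.4900 + (1−p*)·23.0600]/1.17 = 24.9309. B = V − Δ·S = 8.4198.
Check: Δ(0,0)·S0 + B(0,0) = 24.9309 = V0.

(0,0): Delta=0.1387 Bond=8.4198
V0=24.9309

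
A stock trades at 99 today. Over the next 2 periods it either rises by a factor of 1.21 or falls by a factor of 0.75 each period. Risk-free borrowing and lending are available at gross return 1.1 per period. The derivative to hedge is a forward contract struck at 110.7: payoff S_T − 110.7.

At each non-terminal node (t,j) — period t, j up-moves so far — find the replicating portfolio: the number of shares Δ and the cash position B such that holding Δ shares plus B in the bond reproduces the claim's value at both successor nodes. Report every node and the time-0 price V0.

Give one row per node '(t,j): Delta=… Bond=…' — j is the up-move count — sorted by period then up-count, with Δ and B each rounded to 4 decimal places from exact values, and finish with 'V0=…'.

Risk-neutral probability p* = (R−d)/(u−d) = (1.1−0.75)/(1.21−0.75) = 0.7609.
Terminal payoffs: V(2,0)=-55.0125, V(2,1)=-20.8575, V(2,2)=34.2459
Node (1,0) S=74.2500: V=(p*·-20.8575+(1−p*)·-55.0125)/1.1=-26.3864; Δ=(-20.8575−-55.0125)/(89.8425−55.6875)=1.0000; B=V−Δ·S=-100.6364
Node (1,1) S=119.7900: V=(p*·34.2459+(1−p*)·-20.8575)/1.1=19.1536; Δ=(34.2459−-20.8575)/(144.9459−89.8425)=1.0000; B=V−Δ·S=-100.6364
Node (0,0) S=99.0000: V=(p*·19.1536+(1−p*)·-26.3864)/1.1=7.5124; Δ=(19.1536−-26.3864)/(119.7900−74.2500)=1.0000; B=V−Δ·S=-91.4876
Check: Δ(0,0)·S0 + B(0,0) = 7.5124 = V0.

(0,0): Delta=1.0000 Bond=-91.4876
(1,0): Delta=1.0000 Bond=-100.6364
(1,1): Delta=1.0000 Bond=-100.6364
V0=7.5124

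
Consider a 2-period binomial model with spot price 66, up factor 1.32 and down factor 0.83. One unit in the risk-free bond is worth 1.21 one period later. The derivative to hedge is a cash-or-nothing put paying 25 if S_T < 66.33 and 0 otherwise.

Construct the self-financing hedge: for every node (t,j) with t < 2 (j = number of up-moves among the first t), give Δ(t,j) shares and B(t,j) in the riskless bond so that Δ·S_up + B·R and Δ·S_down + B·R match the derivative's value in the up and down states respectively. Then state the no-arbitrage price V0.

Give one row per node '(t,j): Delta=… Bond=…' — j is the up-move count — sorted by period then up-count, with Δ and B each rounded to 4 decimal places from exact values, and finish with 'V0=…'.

Under the risk-neutral measure, an up-move has probability p* = (R−d)/(u−d) = 0.7755 and values discount at R = 1.21.
Payoff layer (t=2): V(2,0)=25.0000, V(2,1)=0.0000, V(2,2)=0.0000
(1,0): S=54.7800. Δ = (V_up−V_dn)/(S_up−S_dn) = (0.0000−25.0000)/(72.3096−45.4674) = -0.9314. V = [p*·0.0000 + (1−p*)·25.0000]/1.21 = 4.6382. B = V − Δ·S = 55.6586.
(1,1): S=87.1200. Δ = (V_up−V_dn)/(S_up−S_dn) = (0.0000−0.0000)/(114.9984−72.3096) = 0.0000. V = [p*·0.0000 + (1−p*)·0.0000]/1.21 = 0.0000. B = V − Δ·S = 0.0000.
(0,0): S=66.0000. Δ = (V_up−V_dn)/(S_up−S_dn) = (0.0000−4.6382)/(87.1200−54.7800) = -0.1434. V = [p*·0.0000 + (1−p*)·4.6382]/1.21 = 0.8605. B = V − Δ·S = 10.3263.
The time-0 hedge costs 0.8605, which is the no-arbitrage price.

(0,0): Delta=-0.1434 Bond=10.3263
(1,0): Delta=-0.9314 Bond=55.6586
(1,1): Delta=0.0000 Bond=0.0000
V0=0.8605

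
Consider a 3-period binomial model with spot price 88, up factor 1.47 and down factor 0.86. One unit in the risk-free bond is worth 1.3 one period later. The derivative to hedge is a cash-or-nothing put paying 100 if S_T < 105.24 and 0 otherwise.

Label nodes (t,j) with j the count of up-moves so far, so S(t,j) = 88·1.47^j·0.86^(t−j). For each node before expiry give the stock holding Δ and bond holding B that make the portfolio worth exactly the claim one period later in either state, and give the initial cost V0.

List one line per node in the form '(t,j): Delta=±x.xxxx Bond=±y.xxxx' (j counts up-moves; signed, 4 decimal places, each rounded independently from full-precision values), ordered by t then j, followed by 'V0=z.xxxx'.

(0,0): Delta=-0.4432 Bond=47.6342
(1,0): Delta=-1.2019 Bond=119.3450
(1,1): Delta=-0.2717 Bond=39.7393
(2,0): Delta=0.0000 Bond=76.9231
(2,1): Delta=-1.4736 Bond=185.3720
(2,2): Delta=0.0000 Bond=0.0000
V0=8.6350

Under the risk-neutral measure, an up-move has probability p* = (R−d)/(u−d) = 0.7213 and values discount at R = 1.3.
Terminal payoffs: V(3,0)=100.0000, V(3,1)=100.0000, V(3,2)=0.0000, V(3,3)=0.0000
  t=2,j=0: stock 65.0848 → up 95.6747 (V=100.0000), down 55.9729 (V=100.0000). Price 76.9231; hedge Δ=0.0000, bond B=76.9231.
  t=2,j=1: stock 111.2496 → up 163.5369 (V=0.0000), down 95.6747 (V=100.0000). Price 21.4376; hedge Δ=-1.4736, bond B=185.3720.
  t=2,j=2: stock 190.1592 → up 279.5340 (V=0.0000), down 163.5369 (V=0.0000). Price 0.0000; hedge Δ=0.0000, bond B=0.0000.
  t=1,j=0: stock 75.6800 → up 111.2496 (V=21.4376), down 65.0848 (V=76.9231). Price 28.3852; hedge Δ=-1.2019, bond B=119.3450.
  t=1,j=1: stock 129.3600 → up 190.1592 (V=0.0000), down 111.2496 (V=21.4376). Price 4.5957; hedge Δ=-0.2717, bond B=39.7393.
  t=0,j=0: stock 88.0000 → up 129.3600 (V=4.5957), down 75.6800 (V=28.3852). Price 8.6350; hedge Δ=-0.4432, bond B=47.6342.
Each (Δ,B) replicates both successor values, so the strategy is self-financing and V0 is arbitrage-free.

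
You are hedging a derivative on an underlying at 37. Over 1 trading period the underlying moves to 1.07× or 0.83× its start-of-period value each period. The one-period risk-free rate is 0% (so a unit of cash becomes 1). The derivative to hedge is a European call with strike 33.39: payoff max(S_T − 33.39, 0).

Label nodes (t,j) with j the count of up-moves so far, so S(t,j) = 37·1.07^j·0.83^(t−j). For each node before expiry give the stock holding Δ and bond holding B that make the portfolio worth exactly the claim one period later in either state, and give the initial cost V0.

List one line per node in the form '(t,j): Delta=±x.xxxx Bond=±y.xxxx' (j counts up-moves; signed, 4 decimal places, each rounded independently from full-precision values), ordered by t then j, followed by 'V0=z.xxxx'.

Risk-neutral probability p* = (R−d)/(u−d) = (1−0.83)/(1.07−0.83) = 0.7083.
Payoff layer (t=1): V(1,0)=0.0000, V(1,1)=6.2000
(0,0): S=37.0000. Δ = (V_up−V_dn)/(S_up−S_dn) = (6.2000−0.0000)/(39.5900−30.7100) = 0.6982. V = [p*·6.2000 + (1−p*)·0.0000]/1 = 4.3917. B = V − Δ·S = -21.4417.
Root portfolio cost Δ·37+B reproduces V0=4.3917.

(0,0): Delta=0.6982 Bond=-21.4417
V0=4.3917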